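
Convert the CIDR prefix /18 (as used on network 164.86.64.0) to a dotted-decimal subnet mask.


/18 means 18 network bits, 14 host bits
Binary: 11111111111111111100000000000000
Mask: 255.255.192.0


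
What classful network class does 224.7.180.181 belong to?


First octet: 224
Binary: 11100000
1110xxxx -> Class D (224-239)
Class D (multicast), default mask N/A


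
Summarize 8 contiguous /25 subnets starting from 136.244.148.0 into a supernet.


Original prefix: /25
Number of subnets: 8 = 2^3
New prefix = 25 - 3 = 22
Supernet: 136.244.148.0/22


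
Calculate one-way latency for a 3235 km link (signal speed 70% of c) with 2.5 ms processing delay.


Speed = 0.7 * 3e5 km/s = 210000 km/s
Propagation delay = 3235 / 210000 = 0.0154 s = 15.4048 ms
Processing delay = 2.5 ms
Total one-way latency = 17.9048 ms


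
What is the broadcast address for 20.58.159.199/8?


Network: 20.0.0.0/8
Host bits = 24
Set all host bits to 1:
Broadcast: 20.255.255.255


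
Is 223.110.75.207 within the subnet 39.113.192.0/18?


Subnet network: 39.113.192.0
Test IP AND mask: 223.110.64.0
No, 223.110.75.207 is not in 39.113.192.0/18


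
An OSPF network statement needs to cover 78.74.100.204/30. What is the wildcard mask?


Subnet mask: 255.255.255.252
Wildcard = 255.255.255.255 - subnet mask
255 - 255 = 0
255 - 255 = 0
255 - 255 = 0
255 - 252 = 3
Wildcard: 0.0.0.3


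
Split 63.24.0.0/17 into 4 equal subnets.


New prefix = 17 + 2 = 19
Each subnet has 8192 addresses
  63.24.0.0/19
  63.24.32.0/19
  63.24.64.0/19
  63.24.96.0/19
Subnets: 63.24.0.0/19, 63.24.32.0/19, 63.24.64.0/19, 63.24.96.0/19


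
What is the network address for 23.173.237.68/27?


IP:   00010111.10101101.11101101.01000100
Mask: 11111111.11111111.11111111.11100000
AND operation:
Net:  00010111.10101101.11101101.01000000
Network: 23.173.237.64/27


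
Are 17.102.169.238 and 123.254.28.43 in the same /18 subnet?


Mask: 255.255.192.0
17.102.169.238 AND mask = 17.102.128.0
123.254.28.43 AND mask = 123.254.0.0
No, different subnets (17.102.128.0 vs 123.254.0.0)


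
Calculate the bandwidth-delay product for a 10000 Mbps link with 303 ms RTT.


BDP = bandwidth * RTT
= 10000 Mbps * 303 ms
= 10000 * 1e6 * 303 / 1000 bits
= 3030000000 bits
= 378750000 bytes
= 369873.0469 KB
BDP = 3030000000 bits (378750000 bytes)


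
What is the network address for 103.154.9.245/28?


IP:   01100111.10011010.00001001.11110101
Mask: 11111111.11111111.11111111.11110000
AND operation:
Net:  01100111.10011010.00001001.11110000
Network: 103.154.9.240/28


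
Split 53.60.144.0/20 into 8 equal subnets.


New prefix = 20 + 3 = 23
Each subnet has 512 addresses
  53.60.144.0/23
  53.60.146.0/23
  53.60.148.0/23
  53.60.150.0/23
  53.60.152.0/23
  53.60.154.0/23
  53.60.156.0/23
  53.60.158.0/23
Subnets: 53.60.144.0/23, 53.60.146.0/23, 53.60.148.0/23, 53.60.150.0/23, 53.60.152.0/23, 53.60.154.0/23, 53.60.156.0/23, 53.60.158.0/23


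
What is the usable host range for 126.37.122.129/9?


Network: 126.0.0.0
Broadcast: 126.127.255.255
First usable = network + 1
Last usable = broadcast - 1
Range: 126.0.0.1 to 126.127.255.254


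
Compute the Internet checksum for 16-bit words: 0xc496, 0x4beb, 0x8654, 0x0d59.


Sum all words (with carry folding):
+ 0xc496 = 0xc496
+ 0x4beb = 0x1082
+ 0x8654 = 0x96d6
+ 0x0d59 = 0xa42f
One's complement: ~0xa42f
Checksum = 0x5bd0


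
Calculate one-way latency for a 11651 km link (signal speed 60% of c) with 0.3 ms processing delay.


Speed = 0.6 * 3e5 km/s = 180000 km/s
Propagation delay = 11651 / 180000 = 0.0647 s = 64.7278 ms
Processing delay = 0.3 ms
Total one-way latency = 65.0278 ms


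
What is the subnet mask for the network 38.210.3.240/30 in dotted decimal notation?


/30 means 30 network bits, 2 host bits
Binary: 11111111111111111111111111111100
Mask: 255.255.255.252


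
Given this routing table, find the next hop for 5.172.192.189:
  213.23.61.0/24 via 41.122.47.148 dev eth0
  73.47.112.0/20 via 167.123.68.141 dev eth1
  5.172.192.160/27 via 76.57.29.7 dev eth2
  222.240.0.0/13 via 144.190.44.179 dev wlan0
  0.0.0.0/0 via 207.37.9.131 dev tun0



Longest prefix match for 5.172.192.189:
  /24 213.23.61.0: no
  /20 73.47.112.0: no
  /27 5.172.192.160: MATCH
  /13 222.240.0.0: no
  /0 0.0.0.0: MATCH
Selected: next-hop 76.57.29.7 via eth2 (matched /27)


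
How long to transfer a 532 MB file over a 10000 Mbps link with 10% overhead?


Effective throughput = 10000 * (1 - 10/100) = 9000 Mbps
File size in Mb = 532 * 8 = 4256 Mb
Time = 4256 / 9000
Time = 0.4729 seconds


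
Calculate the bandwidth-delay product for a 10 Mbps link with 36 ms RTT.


BDP = bandwidth * RTT
= 10 Mbps * 36 ms
= 10 * 1e6 * 36 / 1000 bits
= 360000 bits
= 45000 bytes
= 43.9453 KB
BDP = 360000 bits (45000 bytes)


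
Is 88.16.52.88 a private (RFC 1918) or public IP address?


RFC 1918 private ranges:
  10.0.0.0/8 (10.0.0.0 - 10.255.255.255)
  172.16.0.0/12 (172.16.0.0 - 172.31.255.255)
  192.168.0.0/16 (192.168.0.0 - 192.168.255.255)
Public (not in any RFC 1918 range)


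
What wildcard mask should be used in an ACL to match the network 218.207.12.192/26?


Subnet mask: 255.255.255.192
Wildcard = 255.255.255.255 - subnet mask
255 - 255 = 0
255 - 255 = 0
255 - 255 = 0
255 - 192 = 63
Wildcard: 0.0.0.63


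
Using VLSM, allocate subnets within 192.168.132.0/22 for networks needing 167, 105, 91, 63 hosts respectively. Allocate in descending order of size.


167 hosts -> /24 (254 usable): 192.168.132.0/24
105 hosts -> /25 (126 usable): 192.168.133.0/25
91 hosts -> /25 (126 usable): 192.168.133.128/25
63 hosts -> /25 (126 usable): 192.168.134.0/25
Allocation: 192.168.132.0/24 (167 hosts, 254 usable); 192.168.133.0/25 (105 hosts, 126 usable); 192.168.133.128/25 (91 hosts, 126 usable); 192.168.134.0/25 (63 hosts, 126 usable)


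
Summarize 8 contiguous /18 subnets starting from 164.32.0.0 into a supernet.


Original prefix: /18
Number of subnets: 8 = 2^3
New prefix = 18 - 3 = 15
Supernet: 164.32.0.0/15


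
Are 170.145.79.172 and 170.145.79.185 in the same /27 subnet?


Mask: 255.255.255.224
170.145.79.172 AND mask = 170.145.79.160
170.145.79.185 AND mask = 170.145.79.160
Yes, same subnet (170.145.79.160)


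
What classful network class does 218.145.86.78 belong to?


First octet: 218
Binary: 11011010
110xxxxx -> Class C (192-223)
Class C, default mask 255.255.255.0 (/24)


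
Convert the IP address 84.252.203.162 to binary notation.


84 = 01010100
252 = 11111100
203 = 11001011
162 = 10100010
Binary: 01010100.11111100.11001011.10100010


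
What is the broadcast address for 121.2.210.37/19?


Network: 121.2.192.0/19
Host bits = 13
Set all host bits to 1:
Broadcast: 121.2.223.255


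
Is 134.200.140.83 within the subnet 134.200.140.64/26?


Subnet network: 134.200.140.64
Test IP AND mask: 134.200.140.64
Yes, 134.200.140.83 is in 134.200.140.64/26


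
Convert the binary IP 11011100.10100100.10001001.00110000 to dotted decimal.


11011100 = 220
10100100 = 164
10001001 = 137
00110000 = 48
IP: 220.164.137.48


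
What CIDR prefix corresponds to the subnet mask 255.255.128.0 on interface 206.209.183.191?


Binary: 11111111.11111111.10000000.00000000
Count leading 1s
Prefix: /17


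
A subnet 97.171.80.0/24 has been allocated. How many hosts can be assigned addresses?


Host bits = 32 - 24 = 8
Total addresses = 2^8 = 256
Usable = total - 2 (network and broadcast)
Usable hosts: 254


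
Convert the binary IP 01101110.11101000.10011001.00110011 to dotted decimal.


01101110 = 110
11101000 = 232
10011001 = 153
00110011 = 51
IP: 110.232.153.51


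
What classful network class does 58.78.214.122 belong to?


First octet: 58
Binary: 00111010
0xxxxxxx -> Class A (1-126)
Class A, default mask 255.0.0.0 (/8)


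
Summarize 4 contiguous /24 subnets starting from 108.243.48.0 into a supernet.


Original prefix: /24
Number of subnets: 4 = 2^2
New prefix = 24 - 2 = 22
Supernet: 108.243.48.0/22


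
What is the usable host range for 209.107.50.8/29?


Network: 209.107.50.8
Broadcast: 209.107.50.15
First usable = network + 1
Last usable = broadcast - 1
Range: 209.107.50.9 to 209.107.50.14


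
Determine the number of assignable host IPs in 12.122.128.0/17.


Host bits = 32 - 17 = 15
Total addresses = 2^15 = 32768
Usable = total - 2 (network and broadcast)
Usable hosts: 32766


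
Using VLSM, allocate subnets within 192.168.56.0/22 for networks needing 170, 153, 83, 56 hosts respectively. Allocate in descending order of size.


170 hosts -> /24 (254 usable): 192.168.56.0/24
153 hosts -> /24 (254 usable): 192.168.57.0/24
83 hosts -> /25 (126 usable): 192.168.58.0/25
56 hosts -> /26 (62 usable): 192.168.58.128/26
Allocation: 192.168.56.0/24 (170 hosts, 254 usable); 192.168.57.0/24 (153 hosts, 254 usable); 192.168.58.0/25 (83 hosts, 126 usable); 192.168.58.128/26 (56 hosts, 62 usable)


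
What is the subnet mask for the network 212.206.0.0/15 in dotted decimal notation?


/15 means 15 network bits, 17 host bits
Binary: 11111111111111100000000000000000
Mask: 255.254.0.0


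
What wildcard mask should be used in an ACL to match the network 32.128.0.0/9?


Subnet mask: 255.128.0.0
Wildcard = 255.255.255.255 - subnet mask
255 - 255 = 0
255 - 128 = 127
255 - 0 = 255
255 - 0 = 255
Wildcard: 0.127.255.255


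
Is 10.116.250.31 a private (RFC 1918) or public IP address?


RFC 1918 private ranges:
  10.0.0.0/8 (10.0.0.0 - 10.255.255.255)
  172.16.0.0/12 (172.16.0.0 - 172.31.255.255)
  192.168.0.0/16 (192.168.0.0 - 192.168.255.255)
Private (in 10.0.0.0/8)


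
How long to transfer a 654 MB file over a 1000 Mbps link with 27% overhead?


Effective throughput = 1000 * (1 - 27/100) = 730 Mbps
File size in Mb = 654 * 8 = 5232 Mb
Time = 5232 / 730
Time = 7.1671 seconds


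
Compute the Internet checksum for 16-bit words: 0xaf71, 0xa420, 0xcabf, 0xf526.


Sum all words (with carry folding):
+ 0xaf71 = 0xaf71
+ 0xa420 = 0x5392
+ 0xcabf = 0x1e52
+ 0xf526 = 0x1379
One's complement: ~0x1379
Checksum = 0xec86


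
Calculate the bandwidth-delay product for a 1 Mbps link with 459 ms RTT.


BDP = bandwidth * RTT
= 1 Mbps * 459 ms
= 1 * 1e6 * 459 / 1000 bits
= 459000 bits
= 57375 bytes
= 56.0303 KB
BDP = 459000 bits (57375 bytes)


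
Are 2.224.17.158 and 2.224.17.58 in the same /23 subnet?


Mask: 255.255.254.0
2.224.17.158 AND mask = 2.224.16.0
2.224.17.58 AND mask = 2.224.16.0
Yes, same subnet (2.224.16.0)


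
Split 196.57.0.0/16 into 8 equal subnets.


New prefix = 16 + 3 = 19
Each subnet has 8192 addresses
  196.57.0.0/19
  196.57.32.0/19
  196.57.64.0/19
  196.57.96.0/19
  196.57.128.0/19
  196.57.160.0/19
  196.57.192.0/19
  196.57.224.0/19
Subnets: 196.57.0.0/19, 196.57.32.0/19, 196.57.64.0/19, 196.57.96.0/19, 196.57.128.0/19, 196.57.160.0/19, 196.57.192.0/19, 196.57.224.0/19


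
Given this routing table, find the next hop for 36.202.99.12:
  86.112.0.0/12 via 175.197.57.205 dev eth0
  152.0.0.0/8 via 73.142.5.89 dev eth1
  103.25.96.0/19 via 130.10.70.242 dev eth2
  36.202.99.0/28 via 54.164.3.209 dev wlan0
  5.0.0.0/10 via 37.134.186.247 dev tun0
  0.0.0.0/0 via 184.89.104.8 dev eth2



Longest prefix match for 36.202.99.12:
  /12 86.112.0.0: no
  /8 152.0.0.0: no
  /19 103.25.96.0: no
  /28 36.202.99.0: MATCH
  /10 5.0.0.0: no
  /0 0.0.0.0: MATCH
Selected: next-hop 54.164.3.209 via wlan0 (matched /28)


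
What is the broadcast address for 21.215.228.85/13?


Network: 21.208.0.0/13
Host bits = 19
Set all host bits to 1:
Broadcast: 21.215.255.255


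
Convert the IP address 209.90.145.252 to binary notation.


209 = 11010001
90 = 01011010
145 = 10010001
252 = 11111100
Binary: 11010001.01011010.10010001.11111100


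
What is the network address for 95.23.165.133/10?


IP:   01011111.00010111.10100101.10000101
Mask: 11111111.11000000.00000000.00000000
AND operation:
Net:  01011111.00000000.00000000.00000000
Network: 95.0.0.0/10


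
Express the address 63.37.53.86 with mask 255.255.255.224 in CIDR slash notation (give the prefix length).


Binary: 11111111.11111111.11111111.11100000
Count leading 1s
Prefix: /27


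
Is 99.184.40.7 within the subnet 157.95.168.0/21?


Subnet network: 157.95.168.0
Test IP AND mask: 99.184.40.0
No, 99.184.40.7 is not in 157.95.168.0/21


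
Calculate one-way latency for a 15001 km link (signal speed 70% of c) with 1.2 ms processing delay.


Speed = 0.7 * 3e5 km/s = 210000 km/s
Propagation delay = 15001 / 210000 = 0.0714 s = 71.4333 ms
Processing delay = 1.2 ms
Total one-way latency = 72.6333 ms


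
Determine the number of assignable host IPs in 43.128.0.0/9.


Host bits = 32 - 9 = 23
Total addresses = 2^23 = 8388608
Usable = total - 2 (network and broadcast)
Usable hosts: 8388606


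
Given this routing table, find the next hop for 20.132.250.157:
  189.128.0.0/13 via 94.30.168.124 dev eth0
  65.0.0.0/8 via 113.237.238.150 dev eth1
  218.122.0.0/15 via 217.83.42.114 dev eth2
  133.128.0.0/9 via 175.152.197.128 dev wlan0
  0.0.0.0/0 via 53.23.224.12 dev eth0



Longest prefix match for 20.132.250.157:
  /13 189.128.0.0: no
  /8 65.0.0.0: no
  /15 218.122.0.0: no
  /9 133.128.0.0: no
  /0 0.0.0.0: MATCH
Selected: next-hop 53.23.224.12 via eth0 (matched /0)


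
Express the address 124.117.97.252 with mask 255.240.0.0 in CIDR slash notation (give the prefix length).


Binary: 11111111.11110000.00000000.00000000
Count leading 1s
Prefix: /12


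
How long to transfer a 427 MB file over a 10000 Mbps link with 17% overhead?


Effective throughput = 10000 * (1 - 17/100) = 8300 Mbps
File size in Mb = 427 * 8 = 3416 Mb
Time = 3416 / 8300
Time = 0.4116 seconds


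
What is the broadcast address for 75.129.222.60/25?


Network: 75.129.222.0/25
Host bits = 7
Set all host bits to 1:
Broadcast: 75.129.222.127


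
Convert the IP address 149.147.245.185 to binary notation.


149 = 10010101
147 = 10010011
245 = 11110101
185 = 10111001
Binary: 10010101.10010011.11110101.10111001


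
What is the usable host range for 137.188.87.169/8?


Network: 137.0.0.0
Broadcast: 137.255.255.255
First usable = network + 1
Last usable = broadcast - 1
Range: 137.0.0.1 to 137.255.255.254


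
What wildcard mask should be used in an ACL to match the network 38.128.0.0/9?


Subnet mask: 255.128.0.0
Wildcard = 255.255.255.255 - subnet mask
255 - 255 = 0
255 - 128 = 127
255 - 0 = 255
255 - 0 = 255
Wildcard: 0.127.255.255


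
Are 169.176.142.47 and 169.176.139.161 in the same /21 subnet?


Mask: 255.255.248.0
169.176.142.47 AND mask = 169.176.136.0
169.176.139.161 AND mask = 169.176.136.0
Yes, same subnet (169.176.136.0)


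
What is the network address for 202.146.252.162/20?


IP:   11001010.10010010.11111100.10100010
Mask: 11111111.11111111.11110000.00000000
AND operation:
Net:  11001010.10010010.11110000.00000000
Network: 202.146.240.0/20


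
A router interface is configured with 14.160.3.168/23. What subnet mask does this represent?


/23 means 23 network bits, 9 host bits
Binary: 11111111111111111111111000000000
Mask: 255.255.254.0


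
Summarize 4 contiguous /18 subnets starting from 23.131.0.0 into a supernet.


Original prefix: /18
Number of subnets: 4 = 2^2
New prefix = 18 - 2 = 16
Supernet: 23.131.0.0/16


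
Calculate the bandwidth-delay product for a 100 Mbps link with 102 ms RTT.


BDP = bandwidth * RTT
= 100 Mbps * 102 ms
= 100 * 1e6 * 102 / 1000 bits
= 10200000 bits
= 1275000 bytes
= 1245.1172 KB
BDP = 10200000 bits (1275000 bytes)


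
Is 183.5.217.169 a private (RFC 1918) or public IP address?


RFC 1918 private ranges:
  10.0.0.0/8 (10.0.0.0 - 10.255.255.255)
  172.16.0.0/12 (172.16.0.0 - 172.31.255.255)
  192.168.0.0/16 (192.168.0.0 - 192.168.255.255)
Public (not in any RFC 1918 range)


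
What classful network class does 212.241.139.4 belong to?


First octet: 212
Binary: 11010100
110xxxxx -> Class C (192-223)
Class C, default mask 255.255.255.0 (/24)


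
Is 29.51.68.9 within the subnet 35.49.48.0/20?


Subnet network: 35.49.48.0
Test IP AND mask: 29.51.64.0
No, 29.51.68.9 is not in 35.49.48.0/20


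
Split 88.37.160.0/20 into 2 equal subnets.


New prefix = 20 + 1 = 21
Each subnet has 2048 addresses
  88.37.160.0/21
  88.37.168.0/21
Subnets: 88.37.160.0/21, 88.37.168.0/21


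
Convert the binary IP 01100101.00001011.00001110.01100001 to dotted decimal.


01100101 = 101
00001011 = 11
00001110 = 14
01100001 = 97
IP: 101.11.14.97


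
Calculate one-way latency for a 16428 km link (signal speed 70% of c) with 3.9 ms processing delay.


Speed = 0.7 * 3e5 km/s = 210000 km/s
Propagation delay = 16428 / 210000 = 0.0782 s = 78.2286 ms
Processing delay = 3.9 ms
Total one-way latency = 82.1286 ms


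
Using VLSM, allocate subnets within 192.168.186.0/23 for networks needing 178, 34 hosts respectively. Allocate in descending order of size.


178 hosts -> /24 (254 usable): 192.168.186.0/24
34 hosts -> /26 (62 usable): 192.168.187.0/26
Allocation: 192.168.186.0/24 (178 hosts, 254 usable); 192.168.187.0/26 (34 hosts, 62 usable)


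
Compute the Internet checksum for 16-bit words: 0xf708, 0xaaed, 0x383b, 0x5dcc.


Sum all words (with carry folding):
+ 0xf708 = 0xf708
+ 0xaaed = 0xa1f6
+ 0x383b = 0xda31
+ 0x5dcc = 0x37fe
One's complement: ~0x37fe
Checksum = 0xc801


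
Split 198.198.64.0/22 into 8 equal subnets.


New prefix = 22 + 3 = 25
Each subnet has 128 addresses
  198.198.64.0/25
  198.198.64.128/25
  198.198.65.0/25
  198.198.65.128/25
  198.198.66.0/25
  198.198.66.128/25
  198.198.67.0/25
  198.198.67.128/25
Subnets: 198.198.64.0/25, 198.198.64.128/25, 198.198.65.0/25, 198.198.65.128/25, 198.198.66.0/25, 198.198.66.128/25, 198.198.67.0/25, 198.198.67.128/25


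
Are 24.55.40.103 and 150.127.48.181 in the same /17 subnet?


Mask: 255.255.128.0
24.55.40.103 AND mask = 24.55.0.0
150.127.48.181 AND mask = 150.127.0.0
No, different subnets (24.55.0.0 vs 150.127.0.0)


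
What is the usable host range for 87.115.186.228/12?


Network: 87.112.0.0
Broadcast: 87.127.255.255
First usable = network + 1
Last usable = broadcast - 1
Range: 87.112.0.1 to 87.127.255.254


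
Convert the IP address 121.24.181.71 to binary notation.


121 = 01111001
24 = 00011000
181 = 10110101
71 = 01000111
Binary: 01111001.00011000.10110101.01000111


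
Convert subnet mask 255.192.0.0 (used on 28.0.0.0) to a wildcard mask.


Subnet mask: 255.192.0.0
Wildcard = 255.255.255.255 - subnet mask
255 - 255 = 0
255 - 192 = 63
255 - 0 = 255
255 - 0 = 255
Wildcard: 0.63.255.255


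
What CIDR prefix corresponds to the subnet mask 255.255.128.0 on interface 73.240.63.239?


Binary: 11111111.11111111.10000000.00000000
Count leading 1s
Prefix: /17


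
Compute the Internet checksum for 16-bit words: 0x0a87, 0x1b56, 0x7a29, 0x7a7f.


Sum all words (with carry folding):
+ 0x0a87 = 0x0a87
+ 0x1b56 = 0x25dd
+ 0x7a29 = 0xa006
+ 0x7a7f = 0x1a86
One's complement: ~0x1a86
Checksum = 0xe579


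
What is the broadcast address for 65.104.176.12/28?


Network: 65.104.176.0/28
Host bits = 4
Set all host bits to 1:
Broadcast: 65.104.176.15


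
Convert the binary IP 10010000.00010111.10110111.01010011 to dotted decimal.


10010000 = 144
00010111 = 23
10110111 = 183
01010011 = 83
IP: 144.23.183.83


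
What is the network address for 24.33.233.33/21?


IP:   00011000.00100001.11101001.00100001
Mask: 11111111.11111111.11111000.00000000
AND operation:
Net:  00011000.00100001.11101000.00000000
Network: 24.33.232.0/21


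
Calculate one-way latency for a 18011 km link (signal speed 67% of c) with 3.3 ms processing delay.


Speed = 0.67 * 3e5 km/s = 201000 km/s
Propagation delay = 18011 / 201000 = 0.0896 s = 89.607 ms
Processing delay = 3.3 ms
Total one-way latency = 92.907 ms


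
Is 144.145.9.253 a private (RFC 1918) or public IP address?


RFC 1918 private ranges:
  10.0.0.0/8 (10.0.0.0 - 10.255.255.255)
  172.16.0.0/12 (172.16.0.0 - 172.31.255.255)
  192.168.0.0/16 (192.168.0.0 - 192.168.255.255)
Public (not in any RFC 1918 range)


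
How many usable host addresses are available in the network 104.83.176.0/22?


Host bits = 32 - 22 = 10
Total addresses = 2^10 = 1024
Usable = total - 2 (network and broadcast)
Usable hosts: 1022


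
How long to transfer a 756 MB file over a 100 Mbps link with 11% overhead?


Effective throughput = 100 * (1 - 11/100) = 89 Mbps
File size in Mb = 756 * 8 = 6048 Mb
Time = 6048 / 89
Time = 67.9551 seconds


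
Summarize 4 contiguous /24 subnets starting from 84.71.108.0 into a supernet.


Original prefix: /24
Number of subnets: 4 = 2^2
New prefix = 24 - 2 = 22
Supernet: 84.71.108.0/22


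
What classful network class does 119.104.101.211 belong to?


First octet: 119
Binary: 01110111
0xxxxxxx -> Class A (1-126)
Class A, default mask 255.0.0.0 (/8)


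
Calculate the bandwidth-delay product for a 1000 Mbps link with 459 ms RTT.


BDP = bandwidth * RTT
= 1000 Mbps * 459 ms
= 1000 * 1e6 * 459 / 1000 bits
= 459000000 bits
= 57375000 bytes
= 56030.2734 KB
BDP = 459000000 bits (57375000 bytes)


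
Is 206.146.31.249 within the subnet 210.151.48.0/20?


Subnet network: 210.151.48.0
Test IP AND mask: 206.146.16.0
No, 206.146.31.249 is not in 210.151.48.0/20


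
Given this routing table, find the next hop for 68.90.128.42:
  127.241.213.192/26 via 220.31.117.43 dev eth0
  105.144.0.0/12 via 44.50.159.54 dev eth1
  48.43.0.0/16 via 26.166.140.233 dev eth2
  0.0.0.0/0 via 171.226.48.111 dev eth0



Longest prefix match for 68.90.128.42:
  /26 127.241.213.192: no
  /12 105.144.0.0: no
  /16 48.43.0.0: no
  /0 0.0.0.0: MATCH
Selected: next-hop 171.226.48.111 via eth0 (matched /0)


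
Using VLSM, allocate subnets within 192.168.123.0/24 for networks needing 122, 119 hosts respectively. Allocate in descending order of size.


122 hosts -> /25 (126 usable): 192.168.123.0/25
119 hosts -> /25 (126 usable): 192.168.123.128/25
Allocation: 192.168.123.0/25 (122 hosts, 126 usable); 192.168.123.128/25 (119 hosts, 126 usable)


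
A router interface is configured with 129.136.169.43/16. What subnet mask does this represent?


/16 means 16 network bits, 16 host bits
Binary: 11111111111111110000000000000000
Mask: 255.255.0.0


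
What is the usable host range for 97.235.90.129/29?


Network: 97.235.90.128
Broadcast: 97.235.90.135
First usable = network + 1
Last usable = broadcast - 1
Range: 97.235.90.129 to 97.235.90.134


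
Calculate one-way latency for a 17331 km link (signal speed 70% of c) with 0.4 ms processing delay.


Speed = 0.7 * 3e5 km/s = 210000 km/s
Propagation delay = 17331 / 210000 = 0.0825 s = 82.5286 ms
Processing delay = 0.4 ms
Total one-way latency = 82.9286 ms


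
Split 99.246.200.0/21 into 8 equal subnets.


New prefix = 21 + 3 = 24
Each subnet has 256 addresses
  99.246.200.0/24
  99.246.201.0/24
  99.246.202.0/24
  99.246.203.0/24
  99.246.204.0/24
  99.246.205.0/24
  99.246.206.0/24
  99.246.207.0/24
Subnets: 99.246.200.0/24, 99.246.201.0/24, 99.246.202.0/24, 99.246.203.0/24, 99.246.204.0/24, 99.246.205.0/24, 99.246.206.0/24, 99.246.207.0/24


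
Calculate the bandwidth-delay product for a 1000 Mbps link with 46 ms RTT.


BDP = bandwidth * RTT
= 1000 Mbps * 46 ms
= 1000 * 1e6 * 46 / 1000 bits
= 46000000 bits
= 5750000 bytes
= 5615.2344 KB
BDP = 46000000 bits (5750000 bytes)


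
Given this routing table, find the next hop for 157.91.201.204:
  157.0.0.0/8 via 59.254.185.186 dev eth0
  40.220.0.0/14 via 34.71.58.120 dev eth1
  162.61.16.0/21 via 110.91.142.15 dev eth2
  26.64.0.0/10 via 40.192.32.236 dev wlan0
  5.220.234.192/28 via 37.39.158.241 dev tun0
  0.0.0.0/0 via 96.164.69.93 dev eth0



Longest prefix match for 157.91.201.204:
  /8 157.0.0.0: MATCH
  /14 40.220.0.0: no
  /21 162.61.16.0: no
  /10 26.64.0.0: no
  /28 5.220.234.192: no
  /0 0.0.0.0: MATCH
Selected: next-hop 59.254.185.186 via eth0 (matched /8)


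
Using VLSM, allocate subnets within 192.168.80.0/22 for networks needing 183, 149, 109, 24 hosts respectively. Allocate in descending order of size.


183 hosts -> /24 (254 usable): 192.168.80.0/24
149 hosts -> /24 (254 usable): 192.168.81.0/24
109 hosts -> /25 (126 usable): 192.168.82.0/25
24 hosts -> /27 (30 usable): 192.168.82.128/27
Allocation: 192.168.80.0/24 (183 hosts, 254 usable); 192.168.81.0/24 (149 hosts, 254 usable); 192.168.82.0/25 (109 hosts, 126 usable); 192.168.82.128/27 (24 hosts, 30 usable)


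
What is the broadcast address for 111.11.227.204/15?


Network: 111.10.0.0/15
Host bits = 17
Set all host bits to 1:
Broadcast: 111.11.255.255


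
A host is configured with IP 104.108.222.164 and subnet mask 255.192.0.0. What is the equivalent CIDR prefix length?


Binary: 11111111.11000000.00000000.00000000
Count leading 1s
Prefix: /10


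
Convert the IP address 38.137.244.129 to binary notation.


38 = 00100110
137 = 10001001
244 = 11110100
129 = 10000001
Binary: 00100110.10001001.11110100.10000001


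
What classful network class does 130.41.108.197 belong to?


First octet: 130
Binary: 10000010
10xxxxxx -> Class B (128-191)
Class B, default mask 255.255.0.0 (/16)


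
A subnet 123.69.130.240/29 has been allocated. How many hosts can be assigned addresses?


Host bits = 32 - 29 = 3
Total addresses = 2^3 = 8
Usable = total - 2 (network and broadcast)
Usable hosts: 6


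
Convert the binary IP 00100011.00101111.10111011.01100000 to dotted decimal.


00100011 = 35
00101111 = 47
10111011 = 187
01100000 = 96
IP: 35.47.187.96


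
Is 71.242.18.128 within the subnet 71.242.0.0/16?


Subnet network: 71.242.0.0
Test IP AND mask: 71.242.0.0
Yes, 71.242.18.128 is in 71.242.0.0/16


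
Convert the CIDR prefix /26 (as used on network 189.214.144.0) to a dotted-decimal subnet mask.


/26 means 26 network bits, 6 host bits
Binary: 11111111111111111111111111000000
Mask: 255.255.255.192


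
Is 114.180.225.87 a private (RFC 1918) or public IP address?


RFC 1918 private ranges:
  10.0.0.0/8 (10.0.0.0 - 10.255.255.255)
  172.16.0.0/12 (172.16.0.0 - 172.31.255.255)
  192.168.0.0/16 (192.168.0.0 - 192.168.255.255)
Public (not in any RFC 1918 range)


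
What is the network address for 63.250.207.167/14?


IP:   00111111.11111010.11001111.10100111
Mask: 11111111.11111100.00000000.00000000
AND operation:
Net:  00111111.11111000.00000000.00000000
Network: 63.248.0.0/14


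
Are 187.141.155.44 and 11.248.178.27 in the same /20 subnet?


Mask: 255.255.240.0
187.141.155.44 AND mask = 187.141.144.0
11.248.178.27 AND mask = 11.248.176.0
No, different subnets (187.141.144.0 vs 11.248.176.0)


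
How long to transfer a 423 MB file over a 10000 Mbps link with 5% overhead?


Effective throughput = 10000 * (1 - 5/100) = 9500 Mbps
File size in Mb = 423 * 8 = 3384 Mb
Time = 3384 / 9500
Time = 0.3562 seconds


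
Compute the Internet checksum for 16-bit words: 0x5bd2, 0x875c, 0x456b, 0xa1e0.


Sum all words (with carry folding):
+ 0x5bd2 = 0x5bd2
+ 0x875c = 0xe32e
+ 0x456b = 0x289a
+ 0xa1e0 = 0xca7a
One's complement: ~0xca7a
Checksum = 0x3585


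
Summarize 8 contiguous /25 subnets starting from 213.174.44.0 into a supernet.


Original prefix: /25
Number of subnets: 8 = 2^3
New prefix = 25 - 3 = 22
Supernet: 213.174.44.0/22


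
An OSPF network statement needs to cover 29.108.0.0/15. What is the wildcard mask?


Subnet mask: 255.254.0.0
Wildcard = 255.255.255.255 - subnet mask
255 - 255 = 0
255 - 254 = 1
255 - 0 = 255
255 - 0 = 255
Wildcard: 0.1.255.255


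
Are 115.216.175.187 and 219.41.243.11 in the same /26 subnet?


Mask: 255.255.255.192
115.216.175.187 AND mask = 115.216.175.128
219.41.243.11 AND mask = 219.41.243.0
No, different subnets (115.216.175.128 vs 219.41.243.0)


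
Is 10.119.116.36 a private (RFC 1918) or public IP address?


RFC 1918 private ranges:
  10.0.0.0/8 (10.0.0.0 - 10.255.255.255)
  172.16.0.0/12 (172.16.0.0 - 172.31.255.255)
  192.168.0.0/16 (192.168.0.0 - 192.168.255.255)
Private (in 10.0.0.0/8)


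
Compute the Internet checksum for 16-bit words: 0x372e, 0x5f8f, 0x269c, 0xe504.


Sum all words (with carry folding):
+ 0x372e = 0x372e
+ 0x5f8f = 0x96bd
+ 0x269c = 0xbd59
+ 0xe504 = 0xa25e
One's complement: ~0xa25e
Checksum = 0x5da1


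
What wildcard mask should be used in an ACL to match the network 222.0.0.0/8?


Subnet mask: 255.0.0.0
Wildcard = 255.255.255.255 - subnet mask
255 - 255 = 0
255 - 0 = 255
255 - 0 = 255
255 - 0 = 255
Wildcard: 0.255.255.255


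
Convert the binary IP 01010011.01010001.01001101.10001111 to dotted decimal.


01010011 = 83
01010001 = 81
01001101 = 77
10001111 = 143
IP: 83.81.77.143


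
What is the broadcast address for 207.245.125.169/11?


Network: 207.224.0.0/11
Host bits = 21
Set all host bits to 1:
Broadcast: 207.255.255.255


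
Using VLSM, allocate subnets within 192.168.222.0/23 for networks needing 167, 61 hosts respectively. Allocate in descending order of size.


167 hosts -> /24 (254 usable): 192.168.222.0/24
61 hosts -> /26 (62 usable): 192.168.223.0/26
Allocation: 192.168.222.0/24 (167 hosts, 254 usable); 192.168.223.0/26 (61 hosts, 62 usable)


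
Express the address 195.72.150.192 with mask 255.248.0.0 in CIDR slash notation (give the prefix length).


Binary: 11111111.11111000.00000000.00000000
Count leading 1s
Prefix: /13


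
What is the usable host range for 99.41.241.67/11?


Network: 99.32.0.0
Broadcast: 99.63.255.255
First usable = network + 1
Last usable = broadcast - 1
Range: 99.32.0.1 to 99.63.255.254


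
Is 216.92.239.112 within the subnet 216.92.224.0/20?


Subnet network: 216.92.224.0
Test IP AND mask: 216.92.224.0
Yes, 216.92.239.112 is in 216.92.224.0/20


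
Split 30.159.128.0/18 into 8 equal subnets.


New prefix = 18 + 3 = 21
Each subnet has 2048 addresses
  30.159.128.0/21
  30.159.136.0/21
  30.159.144.0/21
  30.159.152.0/21
  30.159.160.0/21
  30.159.168.0/21
  30.159.176.0/21
  30.159.184.0/21
Subnets: 30.159.128.0/21, 30.159.136.0/21, 30.159.144.0/21, 30.159.152.0/21, 30.159.160.0/21, 30.159.168.0/21, 30.159.176.0/21, 30.159.184.0/21


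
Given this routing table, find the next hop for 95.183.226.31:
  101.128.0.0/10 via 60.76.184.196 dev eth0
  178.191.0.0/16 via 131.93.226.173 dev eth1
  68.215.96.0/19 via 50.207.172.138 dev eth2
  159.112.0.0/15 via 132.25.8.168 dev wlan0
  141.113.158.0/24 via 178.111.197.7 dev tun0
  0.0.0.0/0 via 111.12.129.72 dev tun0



Longest prefix match for 95.183.226.31:
  /10 101.128.0.0: no
  /16 178.191.0.0: no
  /19 68.215.96.0: no
  /15 159.112.0.0: no
  /24 141.113.158.0: no
  /0 0.0.0.0: MATCH
Selected: next-hop 111.12.129.72 via tun0 (matched /0)


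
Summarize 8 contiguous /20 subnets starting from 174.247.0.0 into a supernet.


Original prefix: /20
Number of subnets: 8 = 2^3
New prefix = 20 - 3 = 17
Supernet: 174.247.0.0/17


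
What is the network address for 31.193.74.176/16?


IP:   00011111.11000001.01001010.10110000
Mask: 11111111.11111111.00000000.00000000
AND operation:
Net:  00011111.11000001.00000000.00000000
Network: 31.193.0.0/16


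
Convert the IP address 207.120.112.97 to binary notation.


207 = 11001111
120 = 01111000
112 = 01110000
97 = 01100001
Binary: 11001111.01111000.01110000.01100001


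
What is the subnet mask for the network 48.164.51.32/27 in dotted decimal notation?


/27 means 27 network bits, 5 host bits
Binary: 11111111111111111111111111100000
Mask: 255.255.255.224


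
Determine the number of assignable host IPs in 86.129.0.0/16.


Host bits = 32 - 16 = 16
Total addresses = 2^16 = 65536
Usable = total - 2 (network and broadcast)
Usable hosts: 65534


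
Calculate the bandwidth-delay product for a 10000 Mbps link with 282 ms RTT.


BDP = bandwidth * RTT
= 10000 Mbps * 282 ms
= 10000 * 1e6 * 282 / 1000 bits
= 2820000000 bits
= 352500000 bytes
= 344238.2812 KB
BDP = 2820000000 bits (352500000 bytes)


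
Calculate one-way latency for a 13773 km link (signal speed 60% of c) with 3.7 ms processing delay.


Speed = 0.6 * 3e5 km/s = 180000 km/s
Propagation delay = 13773 / 180000 = 0.0765 s = 76.5167 ms
Processing delay = 3.7 ms
Total one-way latency = 80.2167 ms


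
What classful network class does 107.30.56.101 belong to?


First octet: 107
Binary: 01101011
0xxxxxxx -> Class A (1-126)
Class A, default mask 255.0.0.0 (/8)


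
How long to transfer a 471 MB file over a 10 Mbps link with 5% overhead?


Effective throughput = 10 * (1 - 5/100) = 9.5 Mbps
File size in Mb = 471 * 8 = 3768 Mb
Time = 3768 / 9.5
Time = 396.6316 seconds


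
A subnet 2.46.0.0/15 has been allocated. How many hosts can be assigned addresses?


Host bits = 32 - 15 = 17
Total addresses = 2^17 = 131072
Usable = total - 2 (network and broadcast)
Usable hosts: 131070


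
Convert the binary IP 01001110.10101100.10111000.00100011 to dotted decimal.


01001110 = 78
10101100 = 172
10111000 = 184
00100011 = 35
IP: 78.172.184.35


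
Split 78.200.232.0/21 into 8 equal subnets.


New prefix = 21 + 3 = 24
Each subnet has 256 addresses
  78.200.232.0/24
  78.200.233.0/24
  78.200.234.0/24
  78.200.235.0/24
  78.200.236.0/24
  78.200.237.0/24
  78.200.238.0/24
  78.200.239.0/24
Subnets: 78.200.232.0/24, 78.200.233.0/24, 78.200.234.0/24, 78.200.235.0/24, 78.200.236.0/24, 78.200.237.0/24, 78.200.238.0/24, 78.200.239.0/24


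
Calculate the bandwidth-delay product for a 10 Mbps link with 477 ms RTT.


BDP = bandwidth * RTT
= 10 Mbps * 477 ms
= 10 * 1e6 * 477 / 1000 bits
= 4770000 bits
= 596250 bytes
= 582.2754 KB
BDP = 4770000 bits (596250 bytes)


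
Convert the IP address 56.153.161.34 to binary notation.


56 = 00111000
153 = 10011001
161 = 10100001
34 = 00100010
Binary: 00111000.10011001.10100001.00100010


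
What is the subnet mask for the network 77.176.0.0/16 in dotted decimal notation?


/16 means 16 network bits, 16 host bits
Binary: 11111111111111110000000000000000
Mask: 255.255.0.0


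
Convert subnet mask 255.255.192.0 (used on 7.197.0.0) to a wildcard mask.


Subnet mask: 255.255.192.0
Wildcard = 255.255.255.255 - subnet mask
255 - 255 = 0
255 - 255 = 0
255 - 192 = 63
255 - 0 = 255
Wildcard: 0.0.63.255


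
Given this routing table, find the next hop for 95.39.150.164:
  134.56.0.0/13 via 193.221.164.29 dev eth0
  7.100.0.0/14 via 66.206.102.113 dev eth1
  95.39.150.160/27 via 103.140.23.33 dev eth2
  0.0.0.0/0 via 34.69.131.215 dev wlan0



Longest prefix match for 95.39.150.164:
  /13 134.56.0.0: no
  /14 7.100.0.0: no
  /27 95.39.150.160: MATCH
  /0 0.0.0.0: MATCH
Selected: next-hop 103.140.23.33 via eth2 (matched /27)


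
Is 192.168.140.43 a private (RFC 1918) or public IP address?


RFC 1918 private ranges:
  10.0.0.0/8 (10.0.0.0 - 10.255.255.255)
  172.16.0.0/12 (172.16.0.0 - 172.31.255.255)
  192.168.0.0/16 (192.168.0.0 - 192.168.255.255)
Private (in 192.168.0.0/16)


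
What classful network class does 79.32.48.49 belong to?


First octet: 79
Binary: 01001111
0xxxxxxx -> Class A (1-126)
Class A, default mask 255.0.0.0 (/8)


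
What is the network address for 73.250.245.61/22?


IP:   01001001.11111010.11110101.00111101
Mask: 11111111.11111111.11111100.00000000
AND operation:
Net:  01001001.11111010.11110100.00000000
Network: 73.250.244.0/22


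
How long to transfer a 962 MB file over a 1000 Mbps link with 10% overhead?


Effective throughput = 1000 * (1 - 10/100) = 900 Mbps
File size in Mb = 962 * 8 = 7696 Mb
Time = 7696 / 900
Time = 8.5511 seconds


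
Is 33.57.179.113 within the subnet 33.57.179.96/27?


Subnet network: 33.57.179.96
Test IP AND mask: 33.57.179.96
Yes, 33.57.179.113 is in 33.57.179.96/27


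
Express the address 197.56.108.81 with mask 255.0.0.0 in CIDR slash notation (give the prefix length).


Binary: 11111111.00000000.00000000.00000000
Count leading 1s
Prefix: /8


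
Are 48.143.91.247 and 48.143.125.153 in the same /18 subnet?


Mask: 255.255.192.0
48.143.91.247 AND mask = 48.143.64.0
48.143.125.153 AND mask = 48.143.64.0
Yes, same subnet (48.143.64.0)


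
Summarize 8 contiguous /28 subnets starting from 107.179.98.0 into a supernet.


Original prefix: /28
Number of subnets: 8 = 2^3
New prefix = 28 - 3 = 25
Supernet: 107.179.98.0/25


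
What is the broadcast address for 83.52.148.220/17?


Network: 83.52.128.0/17
Host bits = 15
Set all host bits to 1:
Broadcast: 83.52.255.255


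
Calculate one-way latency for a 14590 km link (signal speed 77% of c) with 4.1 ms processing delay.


Speed = 0.77 * 3e5 km/s = 231000 km/s
Propagation delay = 14590 / 231000 = 0.0632 s = 63.1602 ms
Processing delay = 4.1 ms
Total one-way latency = 67.2602 ms


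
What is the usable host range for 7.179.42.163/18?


Network: 7.179.0.0
Broadcast: 7.179.63.255
First usable = network + 1
Last usable = broadcast - 1
Range: 7.179.0.1 to 7.179.63.254


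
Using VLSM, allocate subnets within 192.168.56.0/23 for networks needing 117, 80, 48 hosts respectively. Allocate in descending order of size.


117 hosts -> /25 (126 usable): 192.168.56.0/25
80 hosts -> /25 (126 usable): 192.168.56.128/25
48 hosts -> /26 (62 usable): 192.168.57.0/26
Allocation: 192.168.56.0/25 (117 hosts, 126 usable); 192.168.56.128/25 (80 hosts, 126 usable); 192.168.57.0/26 (48 hosts, 62 usable)


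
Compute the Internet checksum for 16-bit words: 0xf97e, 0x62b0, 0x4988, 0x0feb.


Sum all words (with carry folding):
+ 0xf97e = 0xf97e
+ 0x62b0 = 0x5c2f
+ 0x4988 = 0xa5b7
+ 0x0feb = 0xb5a2
One's complement: ~0xb5a2
Checksum = 0x4a5d


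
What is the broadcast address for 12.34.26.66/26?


Network: 12.34.26.64/26
Host bits = 6
Set all host bits to 1:
Broadcast: 12.34.26.127


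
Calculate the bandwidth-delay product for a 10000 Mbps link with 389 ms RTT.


BDP = bandwidth * RTT
= 10000 Mbps * 389 ms
= 10000 * 1e6 * 389 / 1000 bits
= 3890000000 bits
= 486250000 bytes
= 474853.5156 KB
BDP = 3890000000 bits (486250000 bytes)


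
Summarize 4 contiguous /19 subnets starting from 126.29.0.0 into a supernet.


Original prefix: /19
Number of subnets: 4 = 2^2
New prefix = 19 - 2 = 17
Supernet: 126.29.0.0/17


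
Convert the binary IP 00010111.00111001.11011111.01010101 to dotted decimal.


00010111 = 23
00111001 = 57
11011111 = 223
01010101 = 85
IP: 23.57.223.85


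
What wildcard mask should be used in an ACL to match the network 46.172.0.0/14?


Subnet mask: 255.252.0.0
Wildcard = 255.255.255.255 - subnet mask
255 - 255 = 0
255 - 252 = 3
255 - 0 = 255
255 - 0 = 255
Wildcard: 0.3.255.255


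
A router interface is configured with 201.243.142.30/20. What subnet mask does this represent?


/20 means 20 network bits, 12 host bits
Binary: 11111111111111111111000000000000
Mask: 255.255.240.0


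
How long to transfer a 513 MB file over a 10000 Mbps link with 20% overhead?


Effective throughput = 10000 * (1 - 20/100) = 8000 Mbps
File size in Mb = 513 * 8 = 4104 Mb
Time = 4104 / 8000
Time = 0.513 seconds


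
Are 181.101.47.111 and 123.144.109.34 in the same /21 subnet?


Mask: 255.255.248.0
181.101.47.111 AND mask = 181.101.40.0
123.144.109.34 AND mask = 123.144.104.0
No, different subnets (181.101.40.0 vs 123.144.104.0)


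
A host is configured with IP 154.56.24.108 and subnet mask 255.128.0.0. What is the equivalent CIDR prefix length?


Binary: 11111111.10000000.00000000.00000000
Count leading 1s
Prefix: /9


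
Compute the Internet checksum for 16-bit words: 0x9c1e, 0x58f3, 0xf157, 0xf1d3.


Sum all words (with carry folding):
+ 0x9c1e = 0x9c1e
+ 0x58f3 = 0xf511
+ 0xf157 = 0xe669
+ 0xf1d3 = 0xd83d
One's complement: ~0xd83d
Checksum = 0x27c2


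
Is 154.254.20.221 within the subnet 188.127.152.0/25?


Subnet network: 188.127.152.0
Test IP AND mask: 154.254.20.128
No, 154.254.20.221 is not in 188.127.152.0/25
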